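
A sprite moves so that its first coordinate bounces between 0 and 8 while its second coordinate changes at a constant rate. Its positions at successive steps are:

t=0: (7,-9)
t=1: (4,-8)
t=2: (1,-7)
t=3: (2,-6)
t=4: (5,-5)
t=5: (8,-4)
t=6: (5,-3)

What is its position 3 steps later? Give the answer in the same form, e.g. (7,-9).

The first coordinate reflects between 0 and 8, moving 3 per step.
  step 7: 5 → 2
  step 8: 2 → 1
  step 9: 1 → 4
The second coordinate changes by +1 each step: at step 9 it is 0.

(4,0)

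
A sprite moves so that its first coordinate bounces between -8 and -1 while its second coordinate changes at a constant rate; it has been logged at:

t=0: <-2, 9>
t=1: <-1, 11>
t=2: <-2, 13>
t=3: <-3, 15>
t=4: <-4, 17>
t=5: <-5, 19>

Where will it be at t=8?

The first coordinate travels 1 per step and bounces off the walls at -8 and -1.
  step 6: -5 → -6
  step 7: -6 → -7
  step 8: -7 → -8
The second coordinate changes by +2 each step: at step 8 it is 25.

<-8, 25>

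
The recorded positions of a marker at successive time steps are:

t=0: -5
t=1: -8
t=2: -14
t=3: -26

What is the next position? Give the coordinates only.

-50

Consecutive displacements -3, -6, -12 scale by a factor of 2 each step.
step 4: -26 − 24 → -50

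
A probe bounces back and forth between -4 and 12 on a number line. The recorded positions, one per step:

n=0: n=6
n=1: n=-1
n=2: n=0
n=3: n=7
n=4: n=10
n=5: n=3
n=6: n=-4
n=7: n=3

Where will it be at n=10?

The value travels 7 per step and bounces off the walls at -4 and 12.
  step 8: 3 → 10
  step 9: 10 → 7
  step 10: 7 → 0

n=0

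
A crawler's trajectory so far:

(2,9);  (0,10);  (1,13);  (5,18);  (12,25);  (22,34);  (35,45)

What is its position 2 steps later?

Taking differences between consecutive positions: (-2,+1), (+1,+3), (+4,+5), (+7,+7), (+10,+9), (+13,+11). These grow by (+3,+2) each step.
step 7: (35,45) + (+16,+13) → (51,58)
step 8: (51,58) + (+19,+15) → (70,73)

(70,73)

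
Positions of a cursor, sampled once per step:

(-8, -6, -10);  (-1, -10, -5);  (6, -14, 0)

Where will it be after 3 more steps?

(27, -26, 15)

Constant displacement of (+7, -4, +5) per step.
step 3: (6, -14, 0) + (+7, -4, +5) → (13, -18, 5)
step 4: (13, -18, 5) + (+7, -4, +5) → (20, -22, 10)
step 5: (20, -22, 10) + (+7, -4, +5) → (27, -26, 15)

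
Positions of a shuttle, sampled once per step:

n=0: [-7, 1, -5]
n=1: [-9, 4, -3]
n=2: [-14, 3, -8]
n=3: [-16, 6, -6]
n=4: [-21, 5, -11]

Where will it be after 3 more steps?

Differencing gives [-2, +3, +2], [-5, -1, -5], [-2, +3, +2], [-5, -1, -5]. This is the pattern [-2, +3, +2], [-5, -1, -5] repeated.
step 5: apply [-2, +3, +2] → [-23, 8, -9]
step 6: apply [-5, -1, -5] → [-28, 7, -14]
step 7: apply [-2, +3, +2] → [-30, 10, -12]

[-30, 10, -12]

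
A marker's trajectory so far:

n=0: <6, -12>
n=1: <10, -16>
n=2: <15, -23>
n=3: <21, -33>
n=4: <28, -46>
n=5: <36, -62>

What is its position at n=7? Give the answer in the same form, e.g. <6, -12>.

Successive displacements: <+4, -4>, <+5, -7>, <+6, -10>, <+7, -13>, <+8, -16> — each changes by <+1, -3>.
step 6: <36, -62> + <+9, -19> → <45, -81>
step 7: <45, -81> + <+10, -22> → <55, -103>

<55, -103>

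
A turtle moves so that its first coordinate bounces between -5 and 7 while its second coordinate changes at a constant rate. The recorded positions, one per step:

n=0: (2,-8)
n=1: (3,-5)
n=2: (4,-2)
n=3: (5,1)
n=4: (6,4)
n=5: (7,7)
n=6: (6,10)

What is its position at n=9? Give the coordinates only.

(3,19)

The first coordinate reflects between -5 and 7, moving 1 per step.
  step 7: 6 → 5
  step 8: 5 → 4
  step 9: 4 → 3
The second coordinate changes by +3 each step: at step 9 it is 19.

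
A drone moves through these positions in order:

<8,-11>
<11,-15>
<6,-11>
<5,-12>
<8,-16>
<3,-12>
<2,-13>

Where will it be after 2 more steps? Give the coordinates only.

The moves between consecutive positions are <+3,-4>, <-5,+4>, <-1,-1>, <+3,-4>, <-5,+4>, <-1,-1>; they repeat the 3-cycle [<+3,-4>, <-5,+4>, <-1,-1>].
step 7: apply <+3,-4> → <5,-17>
step 8: apply <-5,+4> → <0,-13>

<0,-13>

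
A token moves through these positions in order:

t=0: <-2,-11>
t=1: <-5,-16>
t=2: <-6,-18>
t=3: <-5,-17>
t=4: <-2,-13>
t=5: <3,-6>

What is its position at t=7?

Successive displacements: <-3,-5>, <-1,-2>, <+1,+1>, <+3,+4>, <+5,+7> — each changes by <+2,+3>.
step 6: <3,-6> + <+7,+10> → <10,4>
step 7: <10,4> + <+9,+13> → <19,17>

<19,17>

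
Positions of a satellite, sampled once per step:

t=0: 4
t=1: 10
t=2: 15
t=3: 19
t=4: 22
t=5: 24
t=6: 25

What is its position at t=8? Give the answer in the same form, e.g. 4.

24

Taking differences between consecutive positions: +6, +5, +4, +3, +2, +1. These grow by -1 each step.
step 7: 25 + 0 → 25
step 8: 25 − 1 → 24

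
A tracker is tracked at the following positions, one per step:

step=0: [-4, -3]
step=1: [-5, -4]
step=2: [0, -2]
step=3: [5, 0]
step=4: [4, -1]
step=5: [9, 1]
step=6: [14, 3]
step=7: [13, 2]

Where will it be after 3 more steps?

The moves between consecutive positions are [-1, -1], [+5, +2], [+5, +2], [-1, -1], [+5, +2], [+5, +2], [-1, -1]; they repeat the 3-cycle [[-1, -1], [+5, +2], [+5, +2]].
step 8: apply [+5, +2] → [18, 4]
step 9: apply [+5, +2] → [23, 6]
step 10: apply [-1, -1] → [22, 5]

[22, 5]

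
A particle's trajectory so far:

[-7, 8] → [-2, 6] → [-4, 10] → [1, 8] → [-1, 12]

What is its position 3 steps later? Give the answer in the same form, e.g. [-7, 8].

The moves between consecutive positions are [+5, -2], [-2, +4], [+5, -2], [-2, +4]; they repeat the 2-cycle [[+5, -2], [-2, +4]].
step 5: apply [+5, -2] → [4, 10]
step 6: apply [-2, +4] → [2, 14]
step 7: apply [+5, -2] → [7, 12]

[7, 12]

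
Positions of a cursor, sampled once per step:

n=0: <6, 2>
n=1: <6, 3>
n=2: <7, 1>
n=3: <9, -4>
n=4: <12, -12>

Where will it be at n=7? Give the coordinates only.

First differences are <+0, +1>, <+1, -2>, <+2, -5>, <+3, -8>; their common second difference is <+1, -3> (constant acceleration).
step 5: <12, -12> + <+4, -11> → <16, -23>
step 6: <16, -23> + <+5, -14> → <21, -37>
step 7: <21, -37> + <+6, -17> → <27, -54>

<27, -54>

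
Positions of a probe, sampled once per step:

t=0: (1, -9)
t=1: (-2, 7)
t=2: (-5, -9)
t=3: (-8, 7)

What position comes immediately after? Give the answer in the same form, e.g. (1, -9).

(-11, -9)

First: linear, -3 per step → -11 at step 4.
Second: cycles through -9, 7 every 2 steps. Step 4 lands at position 0 of the cycle → -9.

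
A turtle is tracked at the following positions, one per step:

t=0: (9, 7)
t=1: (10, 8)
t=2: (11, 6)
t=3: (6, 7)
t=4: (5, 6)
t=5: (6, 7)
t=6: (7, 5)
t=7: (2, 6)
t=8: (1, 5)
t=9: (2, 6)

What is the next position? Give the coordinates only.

(3, 4)

The moves between consecutive positions are (+1, +1), (+1, -2), (-5, +1), (-1, -1), (+1, +1), (+1, -2), (-5, +1), (-1, -1), (+1, +1); they repeat the 4-cycle [(+1, +1), (+1, -2), (-5, +1), (-1, -1)].
step 10: apply (+1, -2) → (3, 4)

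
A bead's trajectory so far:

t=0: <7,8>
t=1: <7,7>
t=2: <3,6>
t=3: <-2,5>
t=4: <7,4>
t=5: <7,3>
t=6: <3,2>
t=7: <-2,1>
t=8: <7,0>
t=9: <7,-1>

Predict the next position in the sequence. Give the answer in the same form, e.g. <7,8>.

The first coordinate repeats the cycle [7, 7, 3, -2] with period 4; step 10 mod 4 = 2, giving 3.
The second coordinate changes by -1 each step, so at step 10 it is 8 + 10·(-1) = -2.

<3,-2>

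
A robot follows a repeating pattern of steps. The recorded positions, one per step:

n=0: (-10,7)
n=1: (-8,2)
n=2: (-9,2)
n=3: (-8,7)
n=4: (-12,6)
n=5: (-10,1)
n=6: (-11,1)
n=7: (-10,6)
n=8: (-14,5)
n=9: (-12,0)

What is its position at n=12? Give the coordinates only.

(-16,4)

The moves between consecutive positions are (+2,-5), (-1,+0), (+1,+5), (-4,-1), (+2,-5), (-1,+0), (+1,+5), (-4,-1), (+2,-5); they repeat the 4-cycle [(+2,-5), (-1,+0), (+1,+5), (-4,-1)].
step 10: apply (-1,+0) → (-13,0)
step 11: apply (+1,+5) → (-12,5)
step 12: apply (-4,-1) → (-16,4)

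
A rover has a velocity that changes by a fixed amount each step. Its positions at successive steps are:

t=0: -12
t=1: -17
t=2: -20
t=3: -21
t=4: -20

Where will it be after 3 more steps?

-5

First differences are -5, -3, -1, +1; their common second difference is +2 (constant acceleration).
step 5: -20 + 3 → -17
step 6: -17 + 5 → -12
step 7: -12 + 7 → -5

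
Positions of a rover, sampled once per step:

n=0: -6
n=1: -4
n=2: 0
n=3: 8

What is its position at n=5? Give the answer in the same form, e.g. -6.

56

Consecutive displacements +2, +4, +8 scale by a factor of 2 each step.
step 4: 8 + 16 → 24
step 5: 24 + 32 → 56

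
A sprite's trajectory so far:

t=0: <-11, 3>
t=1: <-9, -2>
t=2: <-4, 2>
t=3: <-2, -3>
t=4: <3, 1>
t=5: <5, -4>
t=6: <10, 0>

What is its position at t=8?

<17, -1>

Step-to-step displacements: <+2, -5>, <+5, +4>, <+2, -5>, <+5, +4>, <+2, -5>, <+5, +4> — a repeating cycle of length 2.
step 7: apply <+2, -5> → <12, -5>
step 8: apply <+5, +4> → <17, -1>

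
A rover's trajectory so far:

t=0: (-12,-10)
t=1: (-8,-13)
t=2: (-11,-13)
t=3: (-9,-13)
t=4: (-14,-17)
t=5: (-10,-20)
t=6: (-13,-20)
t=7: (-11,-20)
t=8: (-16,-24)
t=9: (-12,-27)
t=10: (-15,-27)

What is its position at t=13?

Differencing gives (+4,-3), (-3,+0), (+2,+0), (-5,-4), (+4,-3), (-3,+0), (+2,+0), (-5,-4), (+4,-3), (-3,+0). This is the pattern (+4,-3), (-3,+0), (+2,+0), (-5,-4) repeated.
step 11: apply (+2,+0) → (-13,-27)
step 12: apply (-5,-4) → (-18,-31)
step 13: apply (+4,-3) → (-14,-34)

(-14,-34)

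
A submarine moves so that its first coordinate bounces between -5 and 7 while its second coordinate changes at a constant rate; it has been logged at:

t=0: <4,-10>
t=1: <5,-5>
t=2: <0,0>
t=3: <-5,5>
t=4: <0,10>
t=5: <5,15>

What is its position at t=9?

<1,35>

The first coordinate reflects between -5 and 7, moving 5 per step.
  step 6: 5 → 4
  step 7: 4 → -1
  step 8: -1 → -4
  step 9: -4 → 1
The second coordinate changes by +5 each step: at step 9 it is 35.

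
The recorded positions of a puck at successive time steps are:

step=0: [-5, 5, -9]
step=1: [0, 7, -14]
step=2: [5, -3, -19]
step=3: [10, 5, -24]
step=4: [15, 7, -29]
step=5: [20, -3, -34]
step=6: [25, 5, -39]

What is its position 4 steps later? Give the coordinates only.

[45, 7, -59]

The first coordinate changes by +5 each step, so at step 10 it is -5 + 10·(5) = 45.
The second coordinate repeats the cycle [5, 7, -3] with period 3; step 10 mod 3 = 1, giving 7.
The third coordinate changes by -5 each step, so at step 10 it is -9 + 10·(-5) = -59.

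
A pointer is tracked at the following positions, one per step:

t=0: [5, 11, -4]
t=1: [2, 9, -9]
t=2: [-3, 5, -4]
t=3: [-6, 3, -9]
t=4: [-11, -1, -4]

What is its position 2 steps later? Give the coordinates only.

[-19, -7, -4]

Step-to-step displacements: [-3, -2, -5], [-5, -4, +5], [-3, -2, -5], [-5, -4, +5] — a repeating cycle of length 2.
step 5: apply [-3, -2, -5] → [-14, -3, -9]
step 6: apply [-5, -4, +5] → [-19, -7, -4]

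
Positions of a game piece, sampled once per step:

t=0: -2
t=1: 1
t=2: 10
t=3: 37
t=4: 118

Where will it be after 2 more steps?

Consecutive displacements +3, +9, +27, +81 scale by a factor of 3 each step.
step 5: 118 + 243 → 361
step 6: 361 + 729 → 1090

1090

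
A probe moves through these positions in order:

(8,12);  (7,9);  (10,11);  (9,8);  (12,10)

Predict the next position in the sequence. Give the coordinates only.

(11,7)

The moves between consecutive positions are (-1,-3), (+3,+2), (-1,-3), (+3,+2); they repeat the 2-cycle [(-1,-3), (+3,+2)].
step 5: apply (-1,-3) → (11,7)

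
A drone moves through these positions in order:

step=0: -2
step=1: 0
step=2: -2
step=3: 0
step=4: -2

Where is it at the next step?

Consecutive displacements +2, -2, +2, -2 scale by a factor of -1 each step.
step 5: -2 + 2 → 0

0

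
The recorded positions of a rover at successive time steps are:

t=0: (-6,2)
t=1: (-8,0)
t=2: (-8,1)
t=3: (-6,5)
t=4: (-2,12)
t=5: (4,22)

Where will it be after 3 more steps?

(34,70)

First differences are (-2,-2), (+0,+1), (+2,+4), (+4,+7), (+6,+10); their common second difference is (+2,+3) (constant acceleration).
step 6: (4,22) + (+8,+13) → (12,35)
step 7: (12,35) + (+10,+16) → (22,51)
step 8: (22,51) + (+12,+19) → (34,70)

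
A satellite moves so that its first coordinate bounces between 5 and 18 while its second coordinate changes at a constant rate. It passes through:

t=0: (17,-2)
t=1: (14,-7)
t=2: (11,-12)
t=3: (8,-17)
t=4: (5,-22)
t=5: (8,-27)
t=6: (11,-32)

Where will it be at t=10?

(13,-52)

The first coordinate travels 3 per step and bounces off the walls at 5 and 18.
  step 7: 11 → 14
  step 8: 14 → 17
  step 9: 17 → 16
  step 10: 16 → 13
The second coordinate changes by -5 each step: at step 10 it is -52.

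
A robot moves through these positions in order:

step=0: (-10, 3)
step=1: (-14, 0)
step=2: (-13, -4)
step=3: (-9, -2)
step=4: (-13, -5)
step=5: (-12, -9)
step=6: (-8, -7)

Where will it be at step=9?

(-7, -12)

Differencing gives (-4, -3), (+1, -4), (+4, +2), (-4, -3), (+1, -4), (+4, +2). This is the pattern (-4, -3), (+1, -4), (+4, +2) repeated.
step 7: apply (-4, -3) → (-12, -10)
step 8: apply (+1, -4) → (-11, -14)
step 9: apply (+4, +2) → (-7, -12)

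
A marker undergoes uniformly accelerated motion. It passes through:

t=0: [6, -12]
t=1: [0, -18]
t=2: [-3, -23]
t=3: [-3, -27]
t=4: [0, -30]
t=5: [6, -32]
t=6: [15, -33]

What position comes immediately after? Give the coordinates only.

[27, -33]

Taking differences between consecutive positions: [-6, -6], [-3, -5], [+0, -4], [+3, -3], [+6, -2], [+9, -1]. These grow by [+3, +1] each step.
step 7: [15, -33] + [+12, +0] → [27, -33]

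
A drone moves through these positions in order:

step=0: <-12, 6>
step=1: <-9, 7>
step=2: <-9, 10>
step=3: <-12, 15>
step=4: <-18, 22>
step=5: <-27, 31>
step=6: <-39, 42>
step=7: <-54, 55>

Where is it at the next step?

<-72, 70>

First differences are <+3, +1>, <+0, +3>, <-3, +5>, <-6, +7>, <-9, +9>, <-12, +11>, <-15, +13>; their common second difference is <-3, +2> (constant acceleration).
step 8: <-54, 55> + <-18, +15> → <-72, 70>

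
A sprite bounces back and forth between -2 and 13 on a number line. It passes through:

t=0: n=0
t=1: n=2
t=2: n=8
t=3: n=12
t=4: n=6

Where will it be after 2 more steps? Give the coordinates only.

The value travels 6 per step and bounces off the walls at -2 and 13.
  step 5: 6 → 0
  step 6: 0 → 2

n=2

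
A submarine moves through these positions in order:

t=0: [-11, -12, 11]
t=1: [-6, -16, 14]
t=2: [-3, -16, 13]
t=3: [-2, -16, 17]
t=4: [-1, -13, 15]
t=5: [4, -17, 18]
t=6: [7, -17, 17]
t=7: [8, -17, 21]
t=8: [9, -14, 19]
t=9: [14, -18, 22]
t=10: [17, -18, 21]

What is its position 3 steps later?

Step-to-step displacements: [+5, -4, +3], [+3, +0, -1], [+1, +0, +4], [+1, +3, -2], [+5, -4, +3], [+3, +0, -1], [+1, +0, +4], [+1, +3, -2], [+5, -4, +3], [+3, +0, -1] — a repeating cycle of length 4.
step 11: apply [+1, +0, +4] → [18, -18, 25]
step 12: apply [+1, +3, -2] → [19, -15, 23]
step 13: apply [+5, -4, +3] → [24, -19, 26]

[24, -19, 26]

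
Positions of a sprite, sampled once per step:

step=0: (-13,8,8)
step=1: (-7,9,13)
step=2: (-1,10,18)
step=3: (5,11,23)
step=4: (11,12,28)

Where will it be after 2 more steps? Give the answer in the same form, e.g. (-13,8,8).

(23,14,38)

The position changes by (+6,+1,+5) every step.
step 5: (11,12,28) + (+6,+1,+5) → (17,13,33)
step 6: (17,13,33) + (+6,+1,+5) → (23,14,38)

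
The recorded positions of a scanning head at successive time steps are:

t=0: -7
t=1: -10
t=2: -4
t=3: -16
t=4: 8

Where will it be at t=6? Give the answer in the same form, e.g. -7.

56

Step-to-step displacements: -3, +6, -12, +24; each is -2× the previous.
step 5: 8 − 48 → -40
step 6: -40 + 96 → 56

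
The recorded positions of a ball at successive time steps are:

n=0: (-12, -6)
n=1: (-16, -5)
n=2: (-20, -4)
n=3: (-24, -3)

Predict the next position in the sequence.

(-28, -2)

Each step adds (-4, +1) to the position.
step 4: (-24, -3) + (-4, +1) → (-28, -2)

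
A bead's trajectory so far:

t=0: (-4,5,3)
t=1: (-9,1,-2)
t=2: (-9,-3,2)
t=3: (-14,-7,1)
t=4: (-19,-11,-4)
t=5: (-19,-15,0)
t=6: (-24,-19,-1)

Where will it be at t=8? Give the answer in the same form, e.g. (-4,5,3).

Differencing gives (-5,-4,-5), (+0,-4,+4), (-5,-4,-1), (-5,-4,-5), (+0,-4,+4), (-5,-4,-1). This is the pattern (-5,-4,-5), (+0,-4,+4), (-5,-4,-1) repeated.
step 7: apply (-5,-4,-5) → (-29,-23,-6)
step 8: apply (+0,-4,+4) → (-29,-27,-2)

(-29,-27,-2)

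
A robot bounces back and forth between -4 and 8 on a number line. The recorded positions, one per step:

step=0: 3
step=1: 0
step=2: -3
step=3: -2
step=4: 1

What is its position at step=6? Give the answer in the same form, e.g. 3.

7

The value reflects between -4 and 8, moving 3 per step.
  step 5: 1 → 4
  step 6: 4 → 7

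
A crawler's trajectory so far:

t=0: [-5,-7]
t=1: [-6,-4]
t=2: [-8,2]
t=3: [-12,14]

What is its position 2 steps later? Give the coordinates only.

[-36,86]

The jumps are [-1,+3], [-2,+6], [-4,+12] — a geometric progression with ratio 2.
step 4: [-12,14] + [-8,+24] → [-20,38]
step 5: [-20,38] + [-16,+48] → [-36,86]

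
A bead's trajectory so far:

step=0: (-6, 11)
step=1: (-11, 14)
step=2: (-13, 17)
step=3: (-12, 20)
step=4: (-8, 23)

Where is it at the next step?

(-1, 26)

Successive displacements: (-5, +3), (-2, +3), (+1, +3), (+4, +3) — each changes by (+3, +0).
step 5: (-8, 23) + (+7, +3) → (-1, 26)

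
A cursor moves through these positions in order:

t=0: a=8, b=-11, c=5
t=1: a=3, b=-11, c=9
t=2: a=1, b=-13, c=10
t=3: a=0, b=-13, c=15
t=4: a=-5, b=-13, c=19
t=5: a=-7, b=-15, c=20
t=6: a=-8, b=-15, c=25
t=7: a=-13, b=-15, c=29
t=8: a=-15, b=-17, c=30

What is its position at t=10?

a=-21, b=-17, c=39

Step-to-step displacements: (-5, +0, +4), (-2, -2, +1), (-1, +0, +5), (-5, +0, +4), (-2, -2, +1), (-1, +0, +5), (-5, +0, +4), (-2, -2, +1) — a repeating cycle of length 3.
step 9: apply (-1, +0, +5) → a=-16, b=-17, c=35
step 10: apply (-5, +0, +4) → a=-21, b=-17, c=39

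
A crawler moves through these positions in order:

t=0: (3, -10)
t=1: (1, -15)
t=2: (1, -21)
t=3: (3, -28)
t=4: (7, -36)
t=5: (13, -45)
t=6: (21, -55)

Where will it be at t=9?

Successive displacements: (-2, -5), (+0, -6), (+2, -7), (+4, -8), (+6, -9), (+8, -10) — each changes by (+2, -1).
step 7: (21, -55) + (+10, -11) → (31, -66)
step 8: (31, -66) + (+12, -12) → (43, -78)
step 9: (43, -78) + (+14, -13) → (57, -91)

(57, -91)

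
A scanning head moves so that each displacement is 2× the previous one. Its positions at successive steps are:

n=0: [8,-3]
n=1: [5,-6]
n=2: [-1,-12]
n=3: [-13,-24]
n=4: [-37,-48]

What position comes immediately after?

[-85,-96]

Step-to-step displacements: [-3,-3], [-6,-6], [-12,-12], [-24,-24]; each is 2× the previous.
step 5: [-37,-48] + [-48,-48] → [-85,-96]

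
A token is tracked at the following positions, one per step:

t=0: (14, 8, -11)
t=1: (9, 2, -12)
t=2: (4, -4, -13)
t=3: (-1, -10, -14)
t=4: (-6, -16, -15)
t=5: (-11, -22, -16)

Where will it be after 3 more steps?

(-26, -40, -19)

Constant displacement of (-5, -6, -1) per step.
step 6: (-11, -22, -16) + (-5, -6, -1) → (-16, -28, -17)
step 7: (-16, -28, -17) + (-5, -6, -1) → (-21, -34, -18)
step 8: (-21, -34, -18) + (-5, -6, -1) → (-26, -40, -19)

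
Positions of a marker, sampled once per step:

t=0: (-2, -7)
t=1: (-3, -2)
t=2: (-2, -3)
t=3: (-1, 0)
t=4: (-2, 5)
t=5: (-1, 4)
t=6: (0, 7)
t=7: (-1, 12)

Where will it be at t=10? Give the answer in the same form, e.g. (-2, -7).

Differencing gives (-1, +5), (+1, -1), (+1, +3), (-1, +5), (+1, -1), (+1, +3), (-1, +5). This is the pattern (-1, +5), (+1, -1), (+1, +3) repeated.
step 8: apply (+1, -1) → (0, 11)
step 9: apply (+1, +3) → (1, 14)
step 10: apply (-1, +5) → (0, 19)

(0, 19)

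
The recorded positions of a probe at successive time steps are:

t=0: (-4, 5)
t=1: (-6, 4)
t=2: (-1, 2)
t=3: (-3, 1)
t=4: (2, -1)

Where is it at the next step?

The moves between consecutive positions are (-2, -1), (+5, -2), (-2, -1), (+5, -2); they repeat the 2-cycle [(-2, -1), (+5, -2)].
step 5: apply (-2, -1) → (0, -2)

(0, -2)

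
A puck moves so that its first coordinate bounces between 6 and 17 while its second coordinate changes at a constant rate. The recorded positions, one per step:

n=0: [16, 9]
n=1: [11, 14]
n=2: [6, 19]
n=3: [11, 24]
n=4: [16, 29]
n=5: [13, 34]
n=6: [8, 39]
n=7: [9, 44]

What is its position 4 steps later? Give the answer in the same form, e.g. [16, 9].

The first coordinate travels 5 per step and bounces off the walls at 6 and 17.
  step 8: 9 → 14
  step 9: 14 → 15
  step 10: 15 → 10
  step 11: 10 → 7
The second coordinate changes by +5 each step: at step 11 it is 64.

[7, 64]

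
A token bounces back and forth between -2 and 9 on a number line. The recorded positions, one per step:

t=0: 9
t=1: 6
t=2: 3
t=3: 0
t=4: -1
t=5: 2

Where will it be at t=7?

The value reflects between -2 and 9, moving 3 per step.
  step 6: 2 → 5
  step 7: 5 → 8

8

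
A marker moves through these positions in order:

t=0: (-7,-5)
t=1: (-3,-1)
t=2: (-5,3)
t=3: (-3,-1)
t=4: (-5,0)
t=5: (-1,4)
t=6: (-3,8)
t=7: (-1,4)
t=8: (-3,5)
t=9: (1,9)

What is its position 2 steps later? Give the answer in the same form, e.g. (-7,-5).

(1,9)

Differencing gives (+4,+4), (-2,+4), (+2,-4), (-2,+1), (+4,+4), (-2,+4), (+2,-4), (-2,+1), (+4,+4). This is the pattern (+4,+4), (-2,+4), (+2,-4), (-2,+1) repeated.
step 10: apply (-2,+4) → (-1,13)
step 11: apply (+2,-4) → (1,9)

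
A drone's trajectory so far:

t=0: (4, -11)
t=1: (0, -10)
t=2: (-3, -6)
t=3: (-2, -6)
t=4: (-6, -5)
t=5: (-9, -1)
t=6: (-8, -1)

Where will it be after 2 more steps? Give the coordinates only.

(-15, 4)

The moves between consecutive positions are (-4, +1), (-3, +4), (+1, +0), (-4, +1), (-3, +4), (+1, +0); they repeat the 3-cycle [(-4, +1), (-3, +4), (+1, +0)].
step 7: apply (-4, +1) → (-12, 0)
step 8: apply (-3, +4) → (-15, 4)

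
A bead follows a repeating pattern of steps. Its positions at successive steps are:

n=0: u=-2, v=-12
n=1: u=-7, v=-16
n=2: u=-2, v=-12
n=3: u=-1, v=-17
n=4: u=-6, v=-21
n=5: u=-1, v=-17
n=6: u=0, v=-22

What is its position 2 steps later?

Differencing gives (-5,-4), (+5,+4), (+1,-5), (-5,-4), (+5,+4), (+1,-5). This is the pattern (-5,-4), (+5,+4), (+1,-5) repeated.
step 7: apply (-5,-4) → u=-5, v=-26
step 8: apply (+5,+4) → u=0, v=-22

u=0, v=-22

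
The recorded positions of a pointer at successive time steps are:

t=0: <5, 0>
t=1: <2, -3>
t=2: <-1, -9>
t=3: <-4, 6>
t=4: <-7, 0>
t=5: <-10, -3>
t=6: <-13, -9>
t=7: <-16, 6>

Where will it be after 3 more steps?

<-25, -9>

The first coordinate changes by -3 each step, so at step 10 it is 5 + 10·(-3) = -25.
The second coordinate repeats the cycle [0, -3, -9, 6] with period 4; step 10 mod 4 = 2, giving -9.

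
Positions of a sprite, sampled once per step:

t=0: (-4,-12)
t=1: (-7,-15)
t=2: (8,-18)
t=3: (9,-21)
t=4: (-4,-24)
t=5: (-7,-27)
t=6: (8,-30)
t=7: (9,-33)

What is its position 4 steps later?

(9,-45)

The first coordinate repeats the cycle [-4, -7, 8, 9] with period 4; step 11 mod 4 = 3, giving 9.
The second coordinate changes by -3 each step, so at step 11 it is -12 + 11·(-3) = -45.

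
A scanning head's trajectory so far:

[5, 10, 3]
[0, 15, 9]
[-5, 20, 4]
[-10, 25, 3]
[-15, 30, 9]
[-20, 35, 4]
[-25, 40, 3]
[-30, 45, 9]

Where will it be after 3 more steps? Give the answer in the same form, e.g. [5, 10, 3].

[-45, 60, 9]

First: linear, -5 per step → -45 at step 10.
Second: linear, +5 per step → 60 at step 10.
Third: cycles through 3, 9, 4 every 3 steps. Step 10 lands at position 1 of the cycle → 9.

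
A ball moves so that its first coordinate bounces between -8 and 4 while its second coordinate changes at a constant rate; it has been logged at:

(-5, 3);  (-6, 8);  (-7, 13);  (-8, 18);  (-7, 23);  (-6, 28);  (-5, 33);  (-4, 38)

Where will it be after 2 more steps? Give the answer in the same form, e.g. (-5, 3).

(-2, 48)

The first coordinate reflects between -8 and 4, moving 1 per step.
  step 8: -4 → -3
  step 9: -3 → -2
The second coordinate changes by +5 each step: at step 9 it is 48.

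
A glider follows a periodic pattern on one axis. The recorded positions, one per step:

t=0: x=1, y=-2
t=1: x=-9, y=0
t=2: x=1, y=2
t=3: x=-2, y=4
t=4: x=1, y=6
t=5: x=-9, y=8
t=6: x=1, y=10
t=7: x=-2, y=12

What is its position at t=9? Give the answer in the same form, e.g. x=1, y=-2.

The x coordinate repeats the cycle [1, -9, 1, -2] with period 4; step 9 mod 4 = 1, giving -9.
The y coordinate changes by +2 each step, so at step 9 it is -2 + 9·(2) = 16.

x=-9, y=16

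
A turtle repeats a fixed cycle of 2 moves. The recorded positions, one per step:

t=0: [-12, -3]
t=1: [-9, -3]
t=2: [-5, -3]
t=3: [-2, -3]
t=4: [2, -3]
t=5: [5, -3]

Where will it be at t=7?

[12, -3]

Differencing gives [+3, +0], [+4, +0], [+3, +0], [+4, +0], [+3, +0]. This is the pattern [+3, +0], [+4, +0] repeated.
step 6: apply [+4, +0] → [9, -3]
step 7: apply [+3, +0] → [12, -3]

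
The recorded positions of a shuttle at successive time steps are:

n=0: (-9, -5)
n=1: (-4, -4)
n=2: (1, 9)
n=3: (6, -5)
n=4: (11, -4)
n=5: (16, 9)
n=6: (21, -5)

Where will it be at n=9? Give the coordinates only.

(36, -5)

First: linear, +5 per step → 36 at step 9.
Second: cycles through -5, -4, 9 every 3 steps. Step 9 lands at position 0 of the cycle → -5.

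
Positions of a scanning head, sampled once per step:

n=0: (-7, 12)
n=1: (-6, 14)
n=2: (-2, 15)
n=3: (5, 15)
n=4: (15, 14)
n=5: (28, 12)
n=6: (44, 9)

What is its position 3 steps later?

(110, -6)

Taking differences between consecutive positions: (+1, +2), (+4, +1), (+7, +0), (+10, -1), (+13, -2), (+16, -3). These grow by (+3, -1) each step.
step 7: (44, 9) + (+19, -4) → (63, 5)
step 8: (63, 5) + (+22, -5) → (85, 0)
step 9: (85, 0) + (+25, -6) → (110, -6)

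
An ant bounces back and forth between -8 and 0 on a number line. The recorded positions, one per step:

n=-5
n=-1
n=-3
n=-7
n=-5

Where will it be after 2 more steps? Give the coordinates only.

The value travels 4 per step and bounces off the walls at -8 and 0.
  step 5: -5 → -1
  step 6: -1 → -3

n=-3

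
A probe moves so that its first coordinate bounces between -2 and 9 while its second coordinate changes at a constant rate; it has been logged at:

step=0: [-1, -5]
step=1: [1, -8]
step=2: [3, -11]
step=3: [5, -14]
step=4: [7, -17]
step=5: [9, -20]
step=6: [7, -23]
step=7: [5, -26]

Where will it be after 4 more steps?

[-1, -38]

The first coordinate travels 2 per step and bounces off the walls at -2 and 9.
  step 8: 5 → 3
  step 9: 3 → 1
  step 10: 1 → -1
  step 11: -1 → -1
The second coordinate changes by -3 each step: at step 11 it is -38.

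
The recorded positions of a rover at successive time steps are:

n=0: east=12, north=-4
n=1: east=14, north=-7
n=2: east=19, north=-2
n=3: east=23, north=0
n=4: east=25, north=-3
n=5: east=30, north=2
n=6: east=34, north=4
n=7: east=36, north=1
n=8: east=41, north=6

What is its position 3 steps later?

east=52, north=10

Step-to-step displacements: (+2,-3), (+5,+5), (+4,+2), (+2,-3), (+5,+5), (+4,+2), (+2,-3), (+5,+5) — a repeating cycle of length 3.
step 9: apply (+4,+2) → east=45, north=8
step 10: apply (+2,-3) → east=47, north=5
step 11: apply (+5,+5) → east=52, north=10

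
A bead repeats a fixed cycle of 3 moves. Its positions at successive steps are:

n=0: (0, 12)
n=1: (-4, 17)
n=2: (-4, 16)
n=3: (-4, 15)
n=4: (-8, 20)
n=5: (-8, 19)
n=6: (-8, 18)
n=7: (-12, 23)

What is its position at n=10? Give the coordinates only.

(-16, 26)

Differencing gives (-4, +5), (+0, -1), (+0, -1), (-4, +5), (+0, -1), (+0, -1), (-4, +5). This is the pattern (-4, +5), (+0, -1), (+0, -1) repeated.
step 8: apply (+0, -1) → (-12, 22)
step 9: apply (+0, -1) → (-12, 21)
step 10: apply (-4, +5) → (-16, 26)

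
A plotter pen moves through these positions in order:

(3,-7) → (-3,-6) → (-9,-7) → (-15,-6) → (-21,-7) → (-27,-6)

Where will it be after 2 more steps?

(-39,-6)

First: linear, -6 per step → -39 at step 7.
Second: cycles through -7, -6 every 2 steps. Step 7 lands at position 1 of the cycle → -6.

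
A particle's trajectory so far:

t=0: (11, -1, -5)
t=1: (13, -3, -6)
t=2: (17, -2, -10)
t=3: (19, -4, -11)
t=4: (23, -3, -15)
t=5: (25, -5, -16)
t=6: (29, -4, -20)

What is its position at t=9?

(37, -7, -26)

The moves between consecutive positions are (+2, -2, -1), (+4, +1, -4), (+2, -2, -1), (+4, +1, -4), (+2, -2, -1), (+4, +1, -4); they repeat the 2-cycle [(+2, -2, -1), (+4, +1, -4)].
step 7: apply (+2, -2, -1) → (31, -6, -21)
step 8: apply (+4, +1, -4) → (35, -5, -25)
step 9: apply (+2, -2, -1) → (37, -7, -26)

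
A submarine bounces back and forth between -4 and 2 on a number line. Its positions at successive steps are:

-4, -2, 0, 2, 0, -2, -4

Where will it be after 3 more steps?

2

The value reflects between -4 and 2, moving 2 per step.
  step 7: -4 → -2
  step 8: -2 → 0
  step 9: 0 → 2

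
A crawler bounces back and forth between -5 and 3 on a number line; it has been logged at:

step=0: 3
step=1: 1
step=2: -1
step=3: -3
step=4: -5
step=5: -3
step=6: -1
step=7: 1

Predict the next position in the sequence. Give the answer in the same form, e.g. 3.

3

The value reflects between -5 and 3, moving 2 per step.
  step 8: 1 → 3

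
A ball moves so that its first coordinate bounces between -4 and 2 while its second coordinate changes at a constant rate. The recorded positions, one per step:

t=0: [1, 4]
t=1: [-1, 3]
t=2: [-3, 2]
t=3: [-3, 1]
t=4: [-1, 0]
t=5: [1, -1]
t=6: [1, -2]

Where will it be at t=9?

[-3, -5]

The first coordinate travels 2 per step and bounces off the walls at -4 and 2.
  step 7: 1 → -1
  step 8: -1 → -3
  step 9: -3 → -3
The second coordinate changes by -1 each step: at step 9 it is -5.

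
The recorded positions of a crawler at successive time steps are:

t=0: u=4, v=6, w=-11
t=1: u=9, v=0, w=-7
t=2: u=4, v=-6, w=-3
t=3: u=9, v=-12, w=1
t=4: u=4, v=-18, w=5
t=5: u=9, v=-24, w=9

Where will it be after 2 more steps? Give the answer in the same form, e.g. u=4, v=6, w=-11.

U: cycles through 4, 9 every 2 steps. Step 7 lands at position 1 of the cycle → 9.
V: linear, -6 per step → -36 at step 7.
W: linear, +4 per step → 17 at step 7.

u=9, v=-36, w=17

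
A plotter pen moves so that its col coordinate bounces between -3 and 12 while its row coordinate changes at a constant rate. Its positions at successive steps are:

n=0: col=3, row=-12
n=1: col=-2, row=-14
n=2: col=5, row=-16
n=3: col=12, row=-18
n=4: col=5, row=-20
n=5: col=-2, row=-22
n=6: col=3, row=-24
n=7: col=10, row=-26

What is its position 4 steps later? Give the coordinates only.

col=8, row=-34

The col coordinate travels 7 per step and bounces off the walls at -3 and 12.
  step 8: 10 → 7
  step 9: 7 → 0
  step 10: 0 → 1
  step 11: 1 → 8
The row coordinate changes by -2 each step: at step 11 it is -34.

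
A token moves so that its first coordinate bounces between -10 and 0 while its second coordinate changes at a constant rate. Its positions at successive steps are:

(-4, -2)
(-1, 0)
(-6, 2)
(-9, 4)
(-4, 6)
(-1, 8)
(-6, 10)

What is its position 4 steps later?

(-6, 18)

The first coordinate travels 5 per step and bounces off the walls at -10 and 0.
  step 7: -6 → -9
  step 8: -9 → -4
  step 9: -4 → -1
  step 10: -1 → -6
The second coordinate changes by +2 each step: at step 10 it is 18.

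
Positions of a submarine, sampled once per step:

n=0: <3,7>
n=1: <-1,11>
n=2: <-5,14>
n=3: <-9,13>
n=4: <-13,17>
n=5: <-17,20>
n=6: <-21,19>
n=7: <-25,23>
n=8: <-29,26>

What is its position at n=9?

The moves between consecutive positions are <-4,+4>, <-4,+3>, <-4,-1>, <-4,+4>, <-4,+3>, <-4,-1>, <-4,+4>, <-4,+3>; they repeat the 3-cycle [<-4,+4>, <-4,+3>, <-4,-1>].
step 9: apply <-4,-1> → <-33,25>

<-33,25>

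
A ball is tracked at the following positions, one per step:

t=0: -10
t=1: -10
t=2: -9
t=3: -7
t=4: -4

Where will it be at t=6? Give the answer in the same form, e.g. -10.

Successive displacements: +0, +1, +2, +3 — each changes by +1.
step 5: -4 + 4 → 0
step 6: 0 + 5 → 5

5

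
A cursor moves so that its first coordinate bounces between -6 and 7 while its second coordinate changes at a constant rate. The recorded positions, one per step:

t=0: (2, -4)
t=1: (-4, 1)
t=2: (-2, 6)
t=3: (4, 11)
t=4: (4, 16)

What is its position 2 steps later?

The first coordinate reflects between -6 and 7, moving 6 per step.
  step 5: 4 → -2
  step 6: -2 → -4
The second coordinate changes by +5 each step: at step 6 it is 26.

(-4, 26)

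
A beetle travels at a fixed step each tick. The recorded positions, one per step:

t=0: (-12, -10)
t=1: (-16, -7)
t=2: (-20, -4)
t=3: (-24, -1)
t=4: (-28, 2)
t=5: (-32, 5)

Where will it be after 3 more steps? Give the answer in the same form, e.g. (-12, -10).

(-44, 14)

Each step adds (-4, +3) to the position.
step 6: (-32, 5) + (-4, +3) → (-36, 8)
step 7: (-36, 8) + (-4, +3) → (-40, 11)
step 8: (-40, 11) + (-4, +3) → (-44, 14)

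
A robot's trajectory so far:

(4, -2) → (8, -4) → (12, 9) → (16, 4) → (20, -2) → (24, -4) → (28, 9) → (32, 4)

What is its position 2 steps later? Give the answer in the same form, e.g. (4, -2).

(40, -4)

First: linear, +4 per step → 40 at step 9.
Second: cycles through -2, -4, 9, 4 every 4 steps. Step 9 lands at position 1 of the cycle → -4.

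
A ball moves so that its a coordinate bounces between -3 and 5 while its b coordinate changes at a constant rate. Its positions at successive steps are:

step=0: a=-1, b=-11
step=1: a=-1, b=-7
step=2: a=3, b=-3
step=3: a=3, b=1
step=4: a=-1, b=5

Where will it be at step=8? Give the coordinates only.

a=-1, b=21

The a coordinate travels 4 per step and bounces off the walls at -3 and 5.
  step 5: -1 → -1
  step 6: -1 → 3
  step 7: 3 → 3
  step 8: 3 → -1
The b coordinate changes by +4 each step: at step 8 it is 21.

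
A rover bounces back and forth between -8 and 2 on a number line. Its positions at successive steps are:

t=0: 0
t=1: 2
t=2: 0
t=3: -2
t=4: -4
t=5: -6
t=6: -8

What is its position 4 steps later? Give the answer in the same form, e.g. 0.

0

The value reflects between -8 and 2, moving 2 per step.
  step 7: -8 → -6
  step 8: -6 → -4
  step 9: -4 → -2
  step 10: -2 → 0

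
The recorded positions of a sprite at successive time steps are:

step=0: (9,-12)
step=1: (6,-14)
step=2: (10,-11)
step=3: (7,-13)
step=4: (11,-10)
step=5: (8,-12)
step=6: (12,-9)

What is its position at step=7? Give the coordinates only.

(9,-11)

The moves between consecutive positions are (-3,-2), (+4,+3), (-3,-2), (+4,+3), (-3,-2), (+4,+3); they repeat the 2-cycle [(-3,-2), (+4,+3)].
step 7: apply (-3,-2) → (9,-11)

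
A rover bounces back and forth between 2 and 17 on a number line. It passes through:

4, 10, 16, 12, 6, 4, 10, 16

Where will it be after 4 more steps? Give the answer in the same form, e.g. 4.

The value travels 6 per step and bounces off the walls at 2 and 17.
  step 8: 16 → 12
  step 9: 12 → 6
  step 10: 6 → 4
  step 11: 4 → 10

10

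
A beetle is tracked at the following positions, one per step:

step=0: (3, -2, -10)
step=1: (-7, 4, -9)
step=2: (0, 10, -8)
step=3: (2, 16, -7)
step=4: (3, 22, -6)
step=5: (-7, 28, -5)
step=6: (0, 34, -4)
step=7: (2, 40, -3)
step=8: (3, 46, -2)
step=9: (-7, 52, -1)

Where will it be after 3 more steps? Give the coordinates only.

The first coordinate repeats the cycle [3, -7, 0, 2] with period 4; step 12 mod 4 = 0, giving 3.
The second coordinate changes by +6 each step, so at step 12 it is -2 + 12·(6) = 70.
The third coordinate changes by +1 each step, so at step 12 it is -10 + 12·(1) = 2.

(3, 70, 2)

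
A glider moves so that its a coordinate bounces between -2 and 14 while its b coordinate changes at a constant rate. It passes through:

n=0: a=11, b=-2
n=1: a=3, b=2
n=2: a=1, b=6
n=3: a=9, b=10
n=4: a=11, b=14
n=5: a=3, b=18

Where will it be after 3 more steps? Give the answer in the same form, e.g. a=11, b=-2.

a=11, b=30

The a coordinate travels 8 per step and bounces off the walls at -2 and 14.
  step 6: 3 → 1
  step 7: 1 → 9
  step 8: 9 → 11
The b coordinate changes by +4 each step: at step 8 it is 30.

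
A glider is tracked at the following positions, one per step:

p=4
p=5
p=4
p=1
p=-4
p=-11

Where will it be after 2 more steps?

First differences are +1, -1, -3, -5, -7; their common second difference is -2 (constant acceleration).
step 6: -11 − 9 → p=-20
step 7: -20 − 11 → p=-31

p=-31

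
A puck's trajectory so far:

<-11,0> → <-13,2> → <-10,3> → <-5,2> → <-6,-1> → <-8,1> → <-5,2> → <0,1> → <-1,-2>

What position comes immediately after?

<-3,0>

Step-to-step displacements: <-2,+2>, <+3,+1>, <+5,-1>, <-1,-3>, <-2,+2>, <+3,+1>, <+5,-1>, <-1,-3> — a repeating cycle of length 4.
step 9: apply <-2,+2> → <-3,0>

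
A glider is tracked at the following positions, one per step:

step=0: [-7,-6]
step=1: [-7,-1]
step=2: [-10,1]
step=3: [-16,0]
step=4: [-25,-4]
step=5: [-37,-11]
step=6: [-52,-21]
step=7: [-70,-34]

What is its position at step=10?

Successive displacements: [+0,+5], [-3,+2], [-6,-1], [-9,-4], [-12,-7], [-15,-10], [-18,-13] — each changes by [-3,-3].
step 8: [-70,-34] + [-21,-16] → [-91,-50]
step 9: [-91,-50] + [-24,-19] → [-115,-69]
step 10: [-115,-69] + [-27,-22] → [-142,-91]

[-142,-91]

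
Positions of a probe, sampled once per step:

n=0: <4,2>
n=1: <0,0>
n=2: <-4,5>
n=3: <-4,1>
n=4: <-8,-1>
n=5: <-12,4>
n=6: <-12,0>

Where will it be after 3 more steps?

Step-to-step displacements: <-4,-2>, <-4,+5>, <+0,-4>, <-4,-2>, <-4,+5>, <+0,-4> — a repeating cycle of length 3.
step 7: apply <-4,-2> → <-16,-2>
step 8: apply <-4,+5> → <-20,3>
step 9: apply <+0,-4> → <-20,-1>

<-20,-1>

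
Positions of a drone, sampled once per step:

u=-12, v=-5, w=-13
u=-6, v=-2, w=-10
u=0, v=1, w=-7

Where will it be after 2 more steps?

u=12, v=7, w=-1

The position changes by (+6, +3, +3) every step.
step 3: u=0, v=1, w=-7 + (+6, +3, +3) → u=6, v=4, w=-4
step 4: u=6, v=4, w=-4 + (+6, +3, +3) → u=12, v=7, w=-1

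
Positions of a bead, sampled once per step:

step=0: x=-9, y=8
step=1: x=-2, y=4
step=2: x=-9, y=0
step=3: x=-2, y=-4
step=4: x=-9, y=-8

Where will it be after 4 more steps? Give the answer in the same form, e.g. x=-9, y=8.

X: cycles through -9, -2 every 2 steps. Step 8 lands at position 0 of the cycle → -9.
Y: linear, -4 per step → -24 at step 8.

x=-9, y=-24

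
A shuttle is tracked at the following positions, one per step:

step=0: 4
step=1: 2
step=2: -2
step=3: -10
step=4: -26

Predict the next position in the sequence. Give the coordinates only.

The jumps are -2, -4, -8, -16 — a geometric progression with ratio 2.
step 5: -26 − 32 → -58

-58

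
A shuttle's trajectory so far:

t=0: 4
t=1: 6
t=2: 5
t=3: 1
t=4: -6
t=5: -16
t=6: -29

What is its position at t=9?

First differences are +2, -1, -4, -7, -10, -13; their common second difference is -3 (constant acceleration).
step 7: -29 − 16 → -45
step 8: -45 − 19 → -64
step 9: -64 − 22 → -86

-86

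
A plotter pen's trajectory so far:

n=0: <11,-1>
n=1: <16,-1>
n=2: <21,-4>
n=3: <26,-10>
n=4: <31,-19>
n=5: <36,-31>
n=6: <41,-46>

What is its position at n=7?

<46,-64>

Successive displacements: <+5,+0>, <+5,-3>, <+5,-6>, <+5,-9>, <+5,-12>, <+5,-15> — each changes by <+0,-3>.
step 7: <41,-46> + <+5,-18> → <46,-64>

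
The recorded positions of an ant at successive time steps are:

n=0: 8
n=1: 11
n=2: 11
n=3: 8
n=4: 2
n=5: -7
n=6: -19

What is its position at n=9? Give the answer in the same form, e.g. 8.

-73

Taking differences between consecutive positions: +3, +0, -3, -6, -9, -12. These grow by -3 each step.
step 7: -19 − 15 → -34
step 8: -34 − 18 → -52
step 9: -52 − 21 → -73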